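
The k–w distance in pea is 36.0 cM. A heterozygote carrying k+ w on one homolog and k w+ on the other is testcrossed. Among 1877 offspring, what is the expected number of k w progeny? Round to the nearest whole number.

A map distance of 36.0 cM corresponds to a recombination frequency of 0.360.
The F1 is k+ w / k w+, so k w is a recombinant gamete class with expected frequency r/2 = 0.360/2 = 0.1800.
Expected number = 0.1800 × 1877 = 337.86 ≈ 338.

338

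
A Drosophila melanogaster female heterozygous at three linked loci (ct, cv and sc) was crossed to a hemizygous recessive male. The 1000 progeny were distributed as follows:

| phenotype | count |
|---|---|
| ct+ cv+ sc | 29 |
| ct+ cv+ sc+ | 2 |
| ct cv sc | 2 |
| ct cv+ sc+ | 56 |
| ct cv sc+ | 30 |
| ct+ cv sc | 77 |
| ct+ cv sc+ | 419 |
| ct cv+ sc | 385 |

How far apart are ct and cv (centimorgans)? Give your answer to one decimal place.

6.3 centimorgans

The two most frequent reciprocal classes, ct+ cv sc+ and ct cv+ sc, are the parental types, so the F1 was ct+ cv sc+ / ct cv+ sc.
The two rarest classes, ct+ cv+ sc+ and ct cv sc, are the double crossovers. Comparing them with the parentals, only the cv allele has switched, so cv is the middle locus and the order is sc – cv – ct.
Crossovers in the cv–ct interval produce the single-crossover classes ct cv sc+ and ct+ cv+ sc (30 + 29 = 59) plus the double crossovers (4).
RF(cv–ct) = (59 + 4) / 1000 = 63/1000 = 0.0630 → 6.3 centimorgans.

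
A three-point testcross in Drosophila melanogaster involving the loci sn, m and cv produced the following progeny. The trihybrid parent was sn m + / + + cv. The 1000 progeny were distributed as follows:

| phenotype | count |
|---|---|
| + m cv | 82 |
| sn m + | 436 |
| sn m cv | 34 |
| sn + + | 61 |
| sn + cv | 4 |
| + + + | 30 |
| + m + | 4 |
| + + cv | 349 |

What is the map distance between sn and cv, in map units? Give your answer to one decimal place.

7.2 map units

The two rarest classes, + m + and sn + cv, are the double crossovers. Comparing them with the parentals, only the sn allele has switched, so sn is the middle locus and the order is m – sn – cv.
Crossovers in the sn–cv interval produce the single-crossover classes sn m cv and + + + (34 + 30 = 64) plus the double crossovers (8).
RF(sn–cv) = (64 + 8) / 1000 = 72/1000 = 0.0720 → 7.2 map units.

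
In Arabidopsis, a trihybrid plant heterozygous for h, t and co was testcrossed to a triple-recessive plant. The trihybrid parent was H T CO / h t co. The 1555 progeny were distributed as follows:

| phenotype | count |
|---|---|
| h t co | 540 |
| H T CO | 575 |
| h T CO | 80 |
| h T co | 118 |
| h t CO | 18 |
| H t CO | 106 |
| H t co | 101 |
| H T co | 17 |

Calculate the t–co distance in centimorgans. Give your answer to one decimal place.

16.7 centimorgans

The two rarest classes, H T co and h t CO, are the double crossovers. Comparing them with the parentals, only the co allele has switched, so co is the middle locus and the order is t – co – h.
Crossovers in the t–co interval produce the single-crossover classes H t CO and h T co (106 + 118 = 224) plus the double crossovers (35).
RF(t–co) = (224 + 35) / 1555 = 259/1555 = 0.1666 → 16.7 centimorgans.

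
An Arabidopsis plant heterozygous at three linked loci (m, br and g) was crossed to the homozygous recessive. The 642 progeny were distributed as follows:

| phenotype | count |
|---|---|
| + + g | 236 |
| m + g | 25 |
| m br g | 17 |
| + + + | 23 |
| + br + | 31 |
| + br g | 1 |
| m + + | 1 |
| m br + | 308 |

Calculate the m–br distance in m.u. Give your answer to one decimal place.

9.0 m.u.

The two most frequent reciprocal classes, + + g and m br +, are the parental types, so the F1 was + + g / m br +.
The two rarest classes, + br g and m + +, are the double crossovers. Comparing them with the parentals, only the br allele has switched, so br is the middle locus and the order is g – br – m.
Crossovers in the br–m interval produce the single-crossover classes m + g and + br + (25 + 31 = 56) plus the double crossovers (2).
RF(br–m) = (56 + 2) / 642 = 58/642 = 0.0903 → 9.0 m.u.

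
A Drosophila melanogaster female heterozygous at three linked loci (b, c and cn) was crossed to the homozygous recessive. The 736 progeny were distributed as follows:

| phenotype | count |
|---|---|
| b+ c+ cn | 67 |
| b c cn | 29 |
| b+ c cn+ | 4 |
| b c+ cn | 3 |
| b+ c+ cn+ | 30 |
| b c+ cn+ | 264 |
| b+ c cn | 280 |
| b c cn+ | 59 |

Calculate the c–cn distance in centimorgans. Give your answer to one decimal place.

18.1 centimorgans

The two most frequent reciprocal classes, b+ c cn and b c+ cn+, are the parental types, so the F1 was b+ c cn / b c+ cn+.
The two rarest classes, b+ c cn+ and b c+ cn, are the double crossovers. Comparing them with the parentals, only the cn allele has switched, so cn is the middle locus and the order is b – cn – c.
Crossovers in the cn–c interval produce the single-crossover classes b+ c+ cn and b c cn+ (67 + 59 = 126) plus the double crossovers (7).
RF(cn–c) = (126 + 7) / 736 = 133/736 = 0.1807 → 18.1 centimorgans.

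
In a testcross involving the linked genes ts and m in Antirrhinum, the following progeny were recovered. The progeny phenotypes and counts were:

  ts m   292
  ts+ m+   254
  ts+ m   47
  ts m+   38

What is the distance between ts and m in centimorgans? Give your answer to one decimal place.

The two most frequent classes, ts+ m+ (254) and ts m (292), are the parental types, so the F1 was ts+ m+ / ts m.
The recombinant classes are ts+ m and ts m+: 47 + 38 = 85.
Recombination frequency = 85/631 = 0.1347 ≈ 13.5%, i.e. 13.5 centimorgans.

13.5 centimorgans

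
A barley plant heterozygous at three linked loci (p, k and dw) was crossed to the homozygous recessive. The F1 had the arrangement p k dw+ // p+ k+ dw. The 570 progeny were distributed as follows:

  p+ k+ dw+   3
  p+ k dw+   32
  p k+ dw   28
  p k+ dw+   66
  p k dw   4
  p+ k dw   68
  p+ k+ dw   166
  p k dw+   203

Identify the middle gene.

The two rarest classes, p k dw and p+ k+ dw+, are the double crossovers. Comparing them with the parentals, only the dw allele has switched, so dw is the middle locus and the order is k – dw – p.

dw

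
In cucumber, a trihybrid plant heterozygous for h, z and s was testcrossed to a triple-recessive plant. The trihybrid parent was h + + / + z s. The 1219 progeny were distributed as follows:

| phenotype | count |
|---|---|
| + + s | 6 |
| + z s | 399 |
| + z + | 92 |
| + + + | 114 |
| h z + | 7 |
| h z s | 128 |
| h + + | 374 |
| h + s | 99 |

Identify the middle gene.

The two rarest classes, h z + and + + s, are the double crossovers. Comparing them with the parentals, only the z allele has switched, so z is the middle locus and the order is h – z – s.

z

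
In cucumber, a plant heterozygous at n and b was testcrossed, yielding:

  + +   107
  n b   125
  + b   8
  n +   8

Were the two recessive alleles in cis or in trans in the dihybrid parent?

cis

The two most frequent classes are + + (107) and n b (125); these are the parental (non-recombinant) types.
So the F1 carried + + on one chromosome and n b on the other — the recessive alleles are on the same chromosome (cis / coupling).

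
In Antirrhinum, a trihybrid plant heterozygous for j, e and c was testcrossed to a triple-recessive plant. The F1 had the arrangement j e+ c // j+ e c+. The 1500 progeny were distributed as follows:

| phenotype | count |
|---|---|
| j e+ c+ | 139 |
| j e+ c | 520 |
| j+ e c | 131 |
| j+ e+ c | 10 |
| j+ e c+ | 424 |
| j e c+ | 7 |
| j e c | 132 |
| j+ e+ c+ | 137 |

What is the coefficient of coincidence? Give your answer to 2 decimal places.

0.31

The two rarest classes, j+ e+ c and j e c+, are the double crossovers. Comparing them with the parentals, only the j allele has switched, so j is the middle locus and the order is e – j – c.
e–j: (269 + 17)/1500 = 0.1907; j–c: (270 + 17)/1500 = 0.1913.
Expected DCO frequency = 0.1907 × 0.1913 ≈ 0.03648; observed = 17/1500 ≈ 0.01133.
Coefficient of coincidence = 0.01133/0.03648 ≈ 0.31.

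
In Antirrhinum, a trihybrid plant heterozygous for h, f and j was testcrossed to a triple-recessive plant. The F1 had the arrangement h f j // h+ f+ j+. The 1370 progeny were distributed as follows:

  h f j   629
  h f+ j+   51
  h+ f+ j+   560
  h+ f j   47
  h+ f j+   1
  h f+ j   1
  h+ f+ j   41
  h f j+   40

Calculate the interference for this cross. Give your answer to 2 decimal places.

0.67

The two rarest classes, h f+ j and h+ f j+, are the double crossovers. Comparing them with the parentals, only the f allele has switched, so f is the middle locus and the order is j – f – h.
j–f: (81 + 2)/1370 = 0.0606; f–h: (98 + 2)/1370 = 0.0730.
Expected DCO frequency = 0.0606 × 0.0730 ≈ 0.00442; observed = 2/1370 ≈ 0.00146.
Coefficient of coincidence = 0.00146/0.00442 ≈ 0.33; interference = 1 − 0.33 = 0.67.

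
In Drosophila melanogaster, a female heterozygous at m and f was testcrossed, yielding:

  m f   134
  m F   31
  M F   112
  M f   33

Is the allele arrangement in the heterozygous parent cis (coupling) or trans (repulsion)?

The two most frequent classes are M F (112) and m f (134); these are the parental (non-recombinant) types.
So the F1 carried M F on one chromosome and m f on the other — the recessive alleles are on the same chromosome (cis / coupling).

cis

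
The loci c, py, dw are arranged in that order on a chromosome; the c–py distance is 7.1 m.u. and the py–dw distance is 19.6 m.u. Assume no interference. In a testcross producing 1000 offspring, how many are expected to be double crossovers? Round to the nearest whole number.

Map distances give recombination frequencies of 0.071 and 0.196 for the two intervals.
With no interference, expected double-crossover frequency = 0.071 × 0.196 = 0.01392.
Expected number = 0.01392 × 1000 = 13.92 ≈ 14.

14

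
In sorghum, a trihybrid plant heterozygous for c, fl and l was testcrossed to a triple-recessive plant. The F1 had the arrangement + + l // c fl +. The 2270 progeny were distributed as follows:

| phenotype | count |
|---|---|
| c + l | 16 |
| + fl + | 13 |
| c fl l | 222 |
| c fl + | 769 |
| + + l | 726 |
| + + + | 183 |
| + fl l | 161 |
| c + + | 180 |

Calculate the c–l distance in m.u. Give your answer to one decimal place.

19.1 m.u.

The two rarest classes, c + l and + fl +, are the double crossovers. Comparing them with the parentals, only the c allele has switched, so c is the middle locus and the order is l – c – fl.
Crossovers in the l–c interval produce the single-crossover classes + + + and c fl l (183 + 222 = 405) plus the double crossovers (29).
RF(l–c) = (405 + 29) / 2270 = 434/2270 = 0.1912 → 19.1 m.u.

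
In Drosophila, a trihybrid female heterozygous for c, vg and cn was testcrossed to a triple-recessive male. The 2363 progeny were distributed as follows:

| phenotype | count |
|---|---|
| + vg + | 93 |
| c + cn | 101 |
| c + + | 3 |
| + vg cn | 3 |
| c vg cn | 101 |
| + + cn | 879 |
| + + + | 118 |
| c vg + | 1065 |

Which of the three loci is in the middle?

The two most frequent reciprocal classes, + + cn and c vg +, are the parental types, so the F1 was + + cn / c vg +.
The two rarest classes, + vg cn and c + +, are the double crossovers. Comparing them with the parentals, only the vg allele has switched, so vg is the middle locus and the order is c – vg – cn.

vg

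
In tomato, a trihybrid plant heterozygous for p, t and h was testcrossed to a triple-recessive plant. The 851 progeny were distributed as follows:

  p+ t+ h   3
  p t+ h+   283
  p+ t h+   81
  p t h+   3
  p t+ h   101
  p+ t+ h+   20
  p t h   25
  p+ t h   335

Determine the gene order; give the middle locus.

The two most frequent reciprocal classes, p+ t h and p t+ h+, are the parental types, so the F1 was p+ t h / p t+ h+.
The two rarest classes, p+ t+ h and p t h+, are the double crossovers. Comparing them with the parentals, only the t allele has switched, so t is the middle locus and the order is p – t – h.

t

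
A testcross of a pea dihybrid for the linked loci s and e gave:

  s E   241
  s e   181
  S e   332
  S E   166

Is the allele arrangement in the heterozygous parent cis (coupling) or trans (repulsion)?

trans

The two most frequent classes are S e (332) and s E (241); these are the parental (non-recombinant) types.
So the F1 carried S e on one chromosome and s E on the other — the recessive alleles are on opposite chromosomes (trans / repulsion).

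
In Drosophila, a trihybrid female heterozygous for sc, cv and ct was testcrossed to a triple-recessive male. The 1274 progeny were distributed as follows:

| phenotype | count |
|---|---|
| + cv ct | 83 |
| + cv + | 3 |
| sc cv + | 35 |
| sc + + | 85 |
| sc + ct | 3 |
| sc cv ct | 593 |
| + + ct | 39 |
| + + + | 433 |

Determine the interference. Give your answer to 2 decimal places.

0.45

The two most frequent reciprocal classes, sc cv ct and + + +, are the parental types, so the F1 was sc cv ct / + + +.
The two rarest classes, sc + ct and + cv +, are the double crossovers. Comparing them with the parentals, only the cv allele has switched, so cv is the middle locus and the order is sc – cv – ct.
sc–cv: (168 + 6)/1274 = 0.1366; cv–ct: (74 + 6)/1274 = 0.0628.
Expected DCO frequency = 0.1366 × 0.0628 ≈ 0.00858; observed = 6/1274 ≈ 0.00471.
Coefficient of coincidence = 0.00471/0.00858 ≈ 0.55; interference = 1 − 0.55 = 0.45.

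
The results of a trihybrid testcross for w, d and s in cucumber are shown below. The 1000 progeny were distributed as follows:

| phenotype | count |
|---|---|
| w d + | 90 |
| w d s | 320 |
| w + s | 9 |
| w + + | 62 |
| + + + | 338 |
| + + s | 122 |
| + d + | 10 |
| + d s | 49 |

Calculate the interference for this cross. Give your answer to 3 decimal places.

0.367

The two most frequent reciprocal classes, w d s and + + +, are the parental types, so the F1 was w d s / + + +.
The two rarest classes, w + s and + d +, are the double crossovers. Comparing them with the parentals, only the d allele has switched, so d is the middle locus and the order is s – d – w.
s–d: (212 + 19)/1000 = 0.2310; d–w: (111 + 19)/1000 = 0.1300.
Expected DCO frequency = 0.2310 × 0.1300 ≈ 0.03003; observed = 19/1000 ≈ 0.01900.
Coefficient of coincidence = 0.01900/0.03003 ≈ 0.633; interference = 1 − 0.633 = 0.367.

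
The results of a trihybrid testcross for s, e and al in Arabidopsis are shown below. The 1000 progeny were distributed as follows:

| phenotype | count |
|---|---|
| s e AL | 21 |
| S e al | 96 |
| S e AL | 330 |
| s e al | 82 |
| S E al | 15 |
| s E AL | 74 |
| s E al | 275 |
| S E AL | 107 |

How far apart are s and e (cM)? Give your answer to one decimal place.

The two most frequent reciprocal classes, s E al and S e AL, are the parental types, so the F1 was s E al / S e AL.
The two rarest classes, S E al and s e AL, are the double crossovers. Comparing them with the parentals, only the s allele has switched, so s is the middle locus and the order is al – s – e.
Crossovers in the s–e interval produce the single-crossover classes s e al and S E AL (82 + 107 = 189) plus the double crossovers (36).
RF(s–e) = (189 + 36) / 1000 = 225/1000 = 0.2250 → 22.5 cM.

22.5 cM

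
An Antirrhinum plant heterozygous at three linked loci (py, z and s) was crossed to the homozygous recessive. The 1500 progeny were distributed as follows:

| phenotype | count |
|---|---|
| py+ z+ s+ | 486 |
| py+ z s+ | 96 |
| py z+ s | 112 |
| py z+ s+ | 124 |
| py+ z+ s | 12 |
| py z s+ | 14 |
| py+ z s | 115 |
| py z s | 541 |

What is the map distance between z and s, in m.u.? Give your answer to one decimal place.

15.6 m.u.

The two most frequent reciprocal classes, py z s and py+ z+ s+, are the parental types, so the F1 was py z s / py+ z+ s+.
The two rarest classes, py z s+ and py+ z+ s, are the double crossovers. Comparing them with the parentals, only the s allele has switched, so s is the middle locus and the order is z – s – py.
Crossovers in the z–s interval produce the single-crossover classes py z+ s and py+ z s+ (112 + 96 = 208) plus the double crossovers (26).
RF(z–s) = (208 + 26) / 1500 = 234/1500 = 0.1560 → 15.6 m.u.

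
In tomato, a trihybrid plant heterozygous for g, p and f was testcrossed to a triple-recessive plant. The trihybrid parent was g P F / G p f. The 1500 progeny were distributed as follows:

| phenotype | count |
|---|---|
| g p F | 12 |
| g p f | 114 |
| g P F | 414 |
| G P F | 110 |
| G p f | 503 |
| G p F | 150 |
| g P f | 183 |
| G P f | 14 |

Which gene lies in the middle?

p

The two rarest classes, g p F and G P f, are the double crossovers. Comparing them with the parentals, only the p allele has switched, so p is the middle locus and the order is g – p – f.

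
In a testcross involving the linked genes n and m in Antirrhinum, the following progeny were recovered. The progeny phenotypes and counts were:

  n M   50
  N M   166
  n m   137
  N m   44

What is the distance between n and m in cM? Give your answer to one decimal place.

The two most frequent classes, N M (166) and n m (137), are the parental types, so the F1 was N M / n m.
The recombinant classes are N m and n M: 44 + 50 = 94.
Recombination frequency = 94/397 = 0.2368 ≈ 23.7%, i.e. 23.7 cM.

23.7 cM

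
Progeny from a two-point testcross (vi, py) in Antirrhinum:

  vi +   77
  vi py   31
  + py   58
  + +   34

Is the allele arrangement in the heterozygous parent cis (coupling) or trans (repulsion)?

trans

The two most frequent classes are + py (58) and vi + (77); these are the parental (non-recombinant) types.
So the F1 carried + py on one chromosome and vi + on the other — the recessive alleles are on opposite chromosomes (trans / repulsion).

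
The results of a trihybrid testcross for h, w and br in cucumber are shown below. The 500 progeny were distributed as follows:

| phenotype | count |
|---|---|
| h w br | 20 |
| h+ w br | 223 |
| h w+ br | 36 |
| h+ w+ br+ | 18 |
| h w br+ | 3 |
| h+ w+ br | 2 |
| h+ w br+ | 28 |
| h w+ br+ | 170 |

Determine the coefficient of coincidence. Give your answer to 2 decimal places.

0.84

The two most frequent reciprocal classes, h+ w br and h w+ br+, are the parental types, so the F1 was h+ w br / h w+ br+.
The two rarest classes, h+ w+ br and h w br+, are the double crossovers. Comparing them with the parentals, only the w allele has switched, so w is the middle locus and the order is h – w – br.
h–w: (38 + 5)/500 = 0.0860; w–br: (64 + 5)/500 = 0.1380.
Expected DCO frequency = 0.0860 × 0.1380 ≈ 0.01187; observed = 5/500 ≈ 0.01000.
Coefficient of coincidence = 0.01000/0.01187 ≈ 0.84.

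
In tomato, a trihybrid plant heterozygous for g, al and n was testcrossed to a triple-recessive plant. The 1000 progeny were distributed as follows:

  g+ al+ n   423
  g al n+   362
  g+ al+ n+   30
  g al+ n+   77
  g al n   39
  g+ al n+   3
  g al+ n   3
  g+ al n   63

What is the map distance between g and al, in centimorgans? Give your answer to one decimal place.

14.6 centimorgans

The two most frequent reciprocal classes, g al n+ and g+ al+ n, are the parental types, so the F1 was g al n+ / g+ al+ n.
The two rarest classes, g+ al n+ and g al+ n, are the double crossovers. Comparing them with the parentals, only the g allele has switched, so g is the middle locus and the order is n – g – al.
Crossovers in the g–al interval produce the single-crossover classes g al+ n+ and g+ al n (77 + 63 = 140) plus the double crossovers (6).
RF(g–al) = (140 + 6) / 1000 = 146/1000 = 0.1460 → 14.6 centimorgans.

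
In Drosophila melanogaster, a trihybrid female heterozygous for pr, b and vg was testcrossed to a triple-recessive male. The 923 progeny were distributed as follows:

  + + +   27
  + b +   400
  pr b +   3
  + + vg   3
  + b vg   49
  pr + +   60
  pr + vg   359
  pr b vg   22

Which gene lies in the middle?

The two most frequent reciprocal classes, pr + vg and + b +, are the parental types, so the F1 was pr + vg / + b +.
The two rarest classes, + + vg and pr b +, are the double crossovers. Comparing them with the parentals, only the pr allele has switched, so pr is the middle locus and the order is vg – pr – b.

pr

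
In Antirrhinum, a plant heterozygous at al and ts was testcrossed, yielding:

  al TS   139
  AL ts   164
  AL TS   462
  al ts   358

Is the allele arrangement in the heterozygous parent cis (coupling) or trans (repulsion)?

The two most frequent classes are AL TS (462) and al ts (358); these are the parental (non-recombinant) types.
So the F1 carried AL TS on one chromosome and al ts on the other — the recessive alleles are on the same chromosome (cis / coupling).

cis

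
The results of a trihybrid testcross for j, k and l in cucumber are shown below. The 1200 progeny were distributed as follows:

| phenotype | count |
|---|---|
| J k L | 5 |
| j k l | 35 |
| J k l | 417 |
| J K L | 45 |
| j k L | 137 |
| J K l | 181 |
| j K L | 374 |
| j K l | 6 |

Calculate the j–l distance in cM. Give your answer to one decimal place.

7.6 cM

The two most frequent reciprocal classes, j K L and J k l, are the parental types, so the F1 was j K L / J k l.
The two rarest classes, j K l and J k L, are the double crossovers. Comparing them with the parentals, only the l allele has switched, so l is the middle locus and the order is k – l – j.
Crossovers in the l–j interval produce the single-crossover classes J K L and j k l (45 + 35 = 80) plus the double crossovers (11).
RF(l–j) = (80 + 11) / 1200 = 91/1200 = 0.0758 → 7.6 cM.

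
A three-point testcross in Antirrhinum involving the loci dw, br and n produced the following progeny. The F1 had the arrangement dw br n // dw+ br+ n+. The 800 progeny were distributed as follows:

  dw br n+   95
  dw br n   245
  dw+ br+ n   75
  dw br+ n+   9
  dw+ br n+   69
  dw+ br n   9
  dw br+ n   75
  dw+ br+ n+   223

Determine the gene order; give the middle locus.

The two rarest classes, dw+ br n and dw br+ n+, are the double crossovers. Comparing them with the parentals, only the dw allele has switched, so dw is the middle locus and the order is br – dw – n.

dw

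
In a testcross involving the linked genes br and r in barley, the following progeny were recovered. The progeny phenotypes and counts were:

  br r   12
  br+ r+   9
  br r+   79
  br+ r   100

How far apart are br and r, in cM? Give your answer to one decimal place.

10.5 cM

The two most frequent classes, br+ r (100) and br r+ (79), are the parental types, so the F1 was br+ r / br r+.
The recombinant classes are br+ r+ and br r: 9 + 12 = 21.
Recombination frequency = 21/200 = 0.1050 ≈ 10.5%, i.e. 10.5 cM.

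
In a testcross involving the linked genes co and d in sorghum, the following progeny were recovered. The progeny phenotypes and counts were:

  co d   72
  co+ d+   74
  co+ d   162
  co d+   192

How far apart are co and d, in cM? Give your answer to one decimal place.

29.2 cM

The two most frequent classes, co+ d (162) and co d+ (192), are the parental types, so the F1 was co+ d / co d+.
The recombinant classes are co+ d+ and co d: 74 + 72 = 146.
Recombination frequency = 146/500 = 0.2920 ≈ 29.2%, i.e. 29.2 cM.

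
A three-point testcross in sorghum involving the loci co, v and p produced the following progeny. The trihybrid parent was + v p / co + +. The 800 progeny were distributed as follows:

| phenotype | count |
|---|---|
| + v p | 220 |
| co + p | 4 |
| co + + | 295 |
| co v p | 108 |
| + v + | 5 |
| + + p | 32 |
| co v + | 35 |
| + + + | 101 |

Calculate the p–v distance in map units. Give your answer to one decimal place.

9.5 map units

The two rarest classes, + v + and co + p, are the double crossovers. Comparing them with the parentals, only the p allele has switched, so p is the middle locus and the order is co – p – v.
Crossovers in the p–v interval produce the single-crossover classes + + p and co v + (32 + 35 = 67) plus the double crossovers (9).
RF(p–v) = (67 + 9) / 800 = 76/800 = 0.0950 → 9.5 map units.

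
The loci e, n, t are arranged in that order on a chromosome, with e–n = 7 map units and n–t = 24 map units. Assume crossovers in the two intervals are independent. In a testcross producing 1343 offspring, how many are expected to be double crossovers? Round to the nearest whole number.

23

Map distances give recombination frequencies of 0.070 and 0.240 for the two intervals.
With no interference, expected double-crossover frequency = 0.070 × 0.240 = 0.01680.
Expected number = 0.01680 × 1343 = 22.56 ≈ 23.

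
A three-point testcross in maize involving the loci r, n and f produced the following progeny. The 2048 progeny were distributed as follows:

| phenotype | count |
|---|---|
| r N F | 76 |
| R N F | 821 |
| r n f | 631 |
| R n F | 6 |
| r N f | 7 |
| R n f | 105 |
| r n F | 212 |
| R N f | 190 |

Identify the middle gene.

n

The two most frequent reciprocal classes, r n f and R N F, are the parental types, so the F1 was r n f / R N F.
The two rarest classes, r N f and R n F, are the double crossovers. Comparing them with the parentals, only the n allele has switched, so n is the middle locus and the order is r – n – f.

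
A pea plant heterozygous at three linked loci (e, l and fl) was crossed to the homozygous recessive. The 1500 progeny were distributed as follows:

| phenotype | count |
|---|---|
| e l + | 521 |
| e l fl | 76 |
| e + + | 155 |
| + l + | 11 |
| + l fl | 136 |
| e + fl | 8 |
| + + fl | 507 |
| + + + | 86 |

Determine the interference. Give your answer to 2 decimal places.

0.49

The two most frequent reciprocal classes, + + fl and e l +, are the parental types, so the F1 was + + fl / e l +.
The two rarest classes, e + fl and + l +, are the double crossovers. Comparing them with the parentals, only the e allele has switched, so e is the middle locus and the order is fl – e – l.
fl–e: (162 + 19)/1500 = 0.1207; e–l: (291 + 19)/1500 = 0.2067.
Expected DCO frequency = 0.1207 × 0.2067 ≈ 0.02495; observed = 19/1500 ≈ 0.01267.
Coefficient of coincidence = 0.01267/0.02495 ≈ 0.51; interference = 1 − 0.51 = 0.49.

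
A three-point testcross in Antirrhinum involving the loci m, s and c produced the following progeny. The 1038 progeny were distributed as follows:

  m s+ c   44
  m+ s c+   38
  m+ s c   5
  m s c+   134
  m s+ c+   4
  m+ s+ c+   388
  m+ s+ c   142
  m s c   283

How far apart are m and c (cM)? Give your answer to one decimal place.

27.5 cM

The two most frequent reciprocal classes, m s c and m+ s+ c+, are the parental types, so the F1 was m s c / m+ s+ c+.
The two rarest classes, m+ s c and m s+ c+, are the double crossovers. Comparing them with the parentals, only the m allele has switched, so m is the middle locus and the order is s – m – c.
Crossovers in the m–c interval produce the single-crossover classes m s c+ and m+ s+ c (134 + 142 = 276) plus the double crossovers (9).
RF(m–c) = (276 + 9) / 1038 = 285/1038 = 0.2746 → 27.5 cM.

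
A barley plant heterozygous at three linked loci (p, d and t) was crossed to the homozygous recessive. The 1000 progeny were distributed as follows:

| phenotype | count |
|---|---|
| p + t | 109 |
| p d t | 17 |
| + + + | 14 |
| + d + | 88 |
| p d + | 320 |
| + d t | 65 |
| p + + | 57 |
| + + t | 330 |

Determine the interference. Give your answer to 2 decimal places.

The two most frequent reciprocal classes, p d + and + + t, are the parental types, so the F1 was p d + / + + t.
The two rarest classes, p d t and + + +, are the double crossovers. Comparing them with the parentals, only the t allele has switched, so t is the middle locus and the order is p – t – d.
p–t: (197 + 31)/1000 = 0.2280; t–d: (122 + 31)/1000 = 0.1530.
Expected DCO frequency = 0.2280 × 0.1530 ≈ 0.03488; observed = 31/1000 ≈ 0.03100.
Coefficient of coincidence = 0.03100/0.03488 ≈ 0.89; interference = 1 − 0.89 = 0.11.

0.11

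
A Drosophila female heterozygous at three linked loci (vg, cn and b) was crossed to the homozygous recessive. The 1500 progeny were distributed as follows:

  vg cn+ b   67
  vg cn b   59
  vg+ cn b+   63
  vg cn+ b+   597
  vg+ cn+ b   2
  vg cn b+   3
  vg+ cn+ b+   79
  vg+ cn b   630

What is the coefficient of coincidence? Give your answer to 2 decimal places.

The two most frequent reciprocal classes, vg cn+ b+ and vg+ cn b, are the parental types, so the F1 was vg cn+ b+ / vg+ cn b.
The two rarest classes, vg cn b+ and vg+ cn+ b, are the double crossovers. Comparing them with the parentals, only the cn allele has switched, so cn is the middle locus and the order is vg – cn – b.
vg–cn: (138 + 5)/1500 = 0.0953; cn–b: (130 + 5)/1500 = 0.0900.
Expected DCO frequency = 0.0953 × 0.0900 ≈ 0.00858; observed = 5/1500 ≈ 0.00333.
Coefficient of coincidence = 0.00333/0.00858 ≈ 0.39.

0.39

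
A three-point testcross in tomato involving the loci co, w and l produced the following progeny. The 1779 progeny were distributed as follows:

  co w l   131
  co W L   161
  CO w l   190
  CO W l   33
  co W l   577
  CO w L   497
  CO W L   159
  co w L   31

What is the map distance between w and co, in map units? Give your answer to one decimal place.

The two most frequent reciprocal classes, CO w L and co W l, are the parental types, so the F1 was CO w L / co W l.
The two rarest classes, co w L and CO W l, are the double crossovers. Comparing them with the parentals, only the co allele has switched, so co is the middle locus and the order is l – co – w.
Crossovers in the co–w interval produce the single-crossover classes CO W L and co w l (159 + 131 = 290) plus the double crossovers (64).
RF(co–w) = (290 + 64) / 1779 = 354/1779 = 0.1990 → 19.9 map units.

19.9 map units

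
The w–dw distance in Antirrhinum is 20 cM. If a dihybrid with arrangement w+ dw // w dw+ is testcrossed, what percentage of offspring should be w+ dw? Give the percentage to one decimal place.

A map distance of 20 cM corresponds to a recombination frequency of 0.200.
The F1 is w+ dw / w dw+, so w+ dw is a parental gamete class with expected frequency (1 − r)/2 = 0.800/2 = 0.4000.
That is 0.4000 = 40.0% of the progeny.

40.0%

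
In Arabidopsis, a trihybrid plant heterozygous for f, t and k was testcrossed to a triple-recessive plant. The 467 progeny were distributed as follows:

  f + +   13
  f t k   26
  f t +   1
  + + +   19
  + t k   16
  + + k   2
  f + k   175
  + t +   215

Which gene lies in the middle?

f

The two most frequent reciprocal classes, f + k and + t +, are the parental types, so the F1 was f + k / + t +.
The two rarest classes, + + k and f t +, are the double crossovers. Comparing them with the parentals, only the f allele has switched, so f is the middle locus and the order is t – f – k.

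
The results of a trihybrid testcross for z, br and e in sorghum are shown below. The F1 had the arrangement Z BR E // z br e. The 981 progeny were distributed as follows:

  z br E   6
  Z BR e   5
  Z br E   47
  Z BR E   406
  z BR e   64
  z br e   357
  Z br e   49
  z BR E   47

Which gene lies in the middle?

The two rarest classes, Z BR e and z br E, are the double crossovers. Comparing them with the parentals, only the e allele has switched, so e is the middle locus and the order is z – e – br.

e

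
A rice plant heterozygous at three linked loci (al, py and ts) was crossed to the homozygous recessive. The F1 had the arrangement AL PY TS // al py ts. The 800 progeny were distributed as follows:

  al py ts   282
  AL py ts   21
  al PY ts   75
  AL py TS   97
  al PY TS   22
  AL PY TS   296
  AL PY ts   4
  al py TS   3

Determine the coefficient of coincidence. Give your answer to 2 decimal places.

0.63

The two rarest classes, AL PY ts and al py TS, are the double crossovers. Comparing them with the parentals, only the ts allele has switched, so ts is the middle locus and the order is py – ts – al.
py–ts: (172 + 7)/800 = 0.2238; ts–al: (43 + 7)/800 = 0.0625.
Expected DCO frequency = 0.2238 × 0.0625 ≈ 0.01399; observed = 7/800 ≈ 0.00875.
Coefficient of coincidence = 0.00875/0.01399 ≈ 0.63.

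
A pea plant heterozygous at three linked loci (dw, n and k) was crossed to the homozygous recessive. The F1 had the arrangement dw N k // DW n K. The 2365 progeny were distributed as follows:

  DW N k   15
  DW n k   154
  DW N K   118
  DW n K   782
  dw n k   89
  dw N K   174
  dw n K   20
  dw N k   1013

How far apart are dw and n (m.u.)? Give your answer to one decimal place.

The two rarest classes, DW N k and dw n K, are the double crossovers. Comparing them with the parentals, only the dw allele has switched, so dw is the middle locus and the order is k – dw – n.
Crossovers in the dw–n interval produce the single-crossover classes dw n k and DW N K (89 + 118 = 207) plus the double crossovers (35).
RF(dw–n) = (207 + 35) / 2365 = 242/2365 = 0.1023 → 10.2 m.u.

10.2 m.u.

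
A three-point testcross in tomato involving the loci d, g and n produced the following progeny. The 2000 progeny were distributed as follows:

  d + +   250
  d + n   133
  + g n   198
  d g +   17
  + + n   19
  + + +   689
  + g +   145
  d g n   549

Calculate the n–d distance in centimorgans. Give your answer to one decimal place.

The two most frequent reciprocal classes, + + + and d g n, are the parental types, so the F1 was + + + / d g n.
The two rarest classes, + + n and d g +, are the double crossovers. Comparing them with the parentals, only the n allele has switched, so n is the middle locus and the order is g – n – d.
Crossovers in the n–d interval produce the single-crossover classes d + + and + g n (250 + 198 = 448) plus the double crossovers (36).
RF(n–d) = (448 + 36) / 2000 = 484/2000 = 0.2420 → 24.2 centimorgans.

24.2 centimorgans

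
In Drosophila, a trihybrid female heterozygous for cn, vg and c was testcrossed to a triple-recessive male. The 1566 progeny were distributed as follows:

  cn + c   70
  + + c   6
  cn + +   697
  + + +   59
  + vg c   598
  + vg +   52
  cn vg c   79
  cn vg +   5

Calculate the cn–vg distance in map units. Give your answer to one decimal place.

9.5 map units

The two most frequent reciprocal classes, + vg c and cn + +, are the parental types, so the F1 was + vg c / cn + +.
The two rarest classes, + + c and cn vg +, are the double crossovers. Comparing them with the parentals, only the vg allele has switched, so vg is the middle locus and the order is c – vg – cn.
Crossovers in the vg–cn interval produce the single-crossover classes cn vg c and + + + (79 + 59 = 138) plus the double crossovers (11).
RF(vg–cn) = (138 + 11) / 1566 = 149/1566 = 0.0951 → 9.5 map units.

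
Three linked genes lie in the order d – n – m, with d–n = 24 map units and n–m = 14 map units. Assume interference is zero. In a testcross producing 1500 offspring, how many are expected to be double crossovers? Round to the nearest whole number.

50

Map distances give recombination frequencies of 0.240 and 0.140 for the two intervals.
With no interference, expected double-crossover frequency = 0.240 × 0.140 = 0.03360.
Expected number = 0.03360 × 1500 = 50.40 ≈ 50.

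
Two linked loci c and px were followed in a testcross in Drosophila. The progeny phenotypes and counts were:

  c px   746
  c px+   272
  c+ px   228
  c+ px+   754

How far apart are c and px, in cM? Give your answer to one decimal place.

25.0 cM

The two most frequent classes, c+ px+ (754) and c px (746), are the parental types, so the F1 was c+ px+ / c px.
The recombinant classes are c+ px and c px+: 228 + 272 = 500.
Recombination frequency = 500/2000 = 0.2500 ≈ 25.0%, i.e. 25.0 cM.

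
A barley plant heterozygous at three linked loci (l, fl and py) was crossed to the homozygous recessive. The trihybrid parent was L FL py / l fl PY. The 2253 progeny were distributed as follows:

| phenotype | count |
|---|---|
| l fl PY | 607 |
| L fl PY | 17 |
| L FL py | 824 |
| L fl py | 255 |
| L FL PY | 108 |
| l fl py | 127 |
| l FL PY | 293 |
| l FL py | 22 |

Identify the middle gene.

l

The two rarest classes, l FL py and L fl PY, are the double crossovers. Comparing them with the parentals, only the l allele has switched, so l is the middle locus and the order is fl – l – py.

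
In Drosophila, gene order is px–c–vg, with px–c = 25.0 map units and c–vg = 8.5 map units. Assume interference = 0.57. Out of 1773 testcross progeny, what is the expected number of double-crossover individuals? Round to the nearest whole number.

16

Map distances give recombination frequencies of 0.250 and 0.085 for the two intervals.
With interference 0.57 (so coincidence = 0.43), expected double-crossover frequency = 0.250 × 0.085 × 0.43 = 0.00914.
Expected number = 0.00914 × 1773 = 16.20 ≈ 16.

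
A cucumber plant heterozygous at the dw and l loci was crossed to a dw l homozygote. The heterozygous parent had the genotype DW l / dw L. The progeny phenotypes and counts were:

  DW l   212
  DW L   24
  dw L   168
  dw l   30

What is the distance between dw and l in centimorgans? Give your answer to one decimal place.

The recombinant classes are DW L and dw l: 24 + 30 = 54.
Recombination frequency = 54/434 = 0.1244 ≈ 12.4%, i.e. 12.4 centimorgans.

12.4 centimorgans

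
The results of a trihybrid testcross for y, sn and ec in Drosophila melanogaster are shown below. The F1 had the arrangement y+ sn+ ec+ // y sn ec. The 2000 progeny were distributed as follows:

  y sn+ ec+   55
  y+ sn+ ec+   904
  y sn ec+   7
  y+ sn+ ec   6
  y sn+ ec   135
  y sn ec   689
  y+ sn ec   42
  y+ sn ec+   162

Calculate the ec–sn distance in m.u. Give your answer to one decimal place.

The two rarest classes, y+ sn+ ec and y sn ec+, are the double crossovers. Comparing them with the parentals, only the ec allele has switched, so ec is the middle locus and the order is y – ec – sn.
Crossovers in the ec–sn interval produce the single-crossover classes y+ sn ec+ and y sn+ ec (162 + 135 = 297) plus the double crossovers (13).
RF(ec–sn) = (297 + 13) / 2000 = 310/2000 = 0.1550 → 15.5 m.u.

15.5 m.u.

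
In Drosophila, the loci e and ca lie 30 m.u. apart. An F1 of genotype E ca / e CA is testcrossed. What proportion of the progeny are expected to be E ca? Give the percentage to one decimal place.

A map distance of 30 m.u. corresponds to a recombination frequency of 0.300.
The F1 is E ca / e CA, so E ca is a parental gamete class with expected frequency (1 − r)/2 = 0.700/2 = 0.3500.
That is 0.3500 = 35.0% of the progeny.

35.0%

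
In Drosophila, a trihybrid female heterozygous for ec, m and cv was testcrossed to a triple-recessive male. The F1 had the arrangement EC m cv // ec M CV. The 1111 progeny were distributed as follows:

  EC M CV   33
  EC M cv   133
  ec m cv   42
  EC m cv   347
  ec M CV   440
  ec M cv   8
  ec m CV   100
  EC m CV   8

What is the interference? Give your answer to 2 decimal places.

The two rarest classes, EC m CV and ec M cv, are the double crossovers. Comparing them with the parentals, only the cv allele has switched, so cv is the middle locus and the order is ec – cv – m.
ec–cv: (75 + 16)/1111 = 0.0819; cv–m: (233 + 16)/1111 = 0.2241.
Expected DCO frequency = 0.0819 × 0.2241 ≈ 0.01835; observed = 16/1111 ≈ 0.01440.
Coefficient of coincidence = 0.01440/0.01835 ≈ 0.78; interference = 1 − 0.78 = 0.22.

0.22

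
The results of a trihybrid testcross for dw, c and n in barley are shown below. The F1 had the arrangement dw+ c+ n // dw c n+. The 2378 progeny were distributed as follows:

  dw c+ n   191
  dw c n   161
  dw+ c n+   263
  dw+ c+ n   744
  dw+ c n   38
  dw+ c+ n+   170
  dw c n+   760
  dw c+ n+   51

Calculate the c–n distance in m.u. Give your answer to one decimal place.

The two rarest classes, dw+ c n and dw c+ n+, are the double crossovers. Comparing them with the parentals, only the c allele has switched, so c is the middle locus and the order is dw – c – n.
Crossovers in the c–n interval produce the single-crossover classes dw+ c+ n+ and dw c n (170 + 161 = 331) plus the double crossovers (89).
RF(c–n) = (331 + 89) / 2378 = 420/2378 = 0.1766 → 17.7 m.u.

17.7 m.u.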